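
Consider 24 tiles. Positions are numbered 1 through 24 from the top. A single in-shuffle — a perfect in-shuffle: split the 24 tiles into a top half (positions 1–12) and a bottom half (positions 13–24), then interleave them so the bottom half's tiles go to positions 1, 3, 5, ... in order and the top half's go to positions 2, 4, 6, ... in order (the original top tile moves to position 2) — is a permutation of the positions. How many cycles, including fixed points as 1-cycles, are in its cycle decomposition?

2

Trace each unvisited position around until it returns:
(1 2 4 8 16 7 ... len 20) (5 10 20 15)
2 cycles in total.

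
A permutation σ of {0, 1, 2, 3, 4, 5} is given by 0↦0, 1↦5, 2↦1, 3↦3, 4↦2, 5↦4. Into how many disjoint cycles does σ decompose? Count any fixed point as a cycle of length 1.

Cycle decomposition: (0) (1 5 4 2) (3).
3 cycles.

3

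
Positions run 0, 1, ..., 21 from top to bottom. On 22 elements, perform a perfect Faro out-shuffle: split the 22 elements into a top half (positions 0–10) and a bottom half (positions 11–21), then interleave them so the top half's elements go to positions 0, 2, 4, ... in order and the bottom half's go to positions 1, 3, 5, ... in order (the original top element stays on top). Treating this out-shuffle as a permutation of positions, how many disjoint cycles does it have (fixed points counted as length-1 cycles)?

Trace each unvisited position around until it returns:
(0) (1 2 4 8 16 11) (3 6 12) (5 10 20 19 17 13) (7 14) (9 18 15) (21)
7 cycles in total.

7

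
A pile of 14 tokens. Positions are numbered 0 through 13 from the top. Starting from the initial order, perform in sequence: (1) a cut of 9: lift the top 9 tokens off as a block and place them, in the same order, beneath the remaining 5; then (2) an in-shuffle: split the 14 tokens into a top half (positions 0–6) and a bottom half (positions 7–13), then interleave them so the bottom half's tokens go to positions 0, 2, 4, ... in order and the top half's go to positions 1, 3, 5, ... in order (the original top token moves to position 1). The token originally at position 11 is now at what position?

5

Track the token from position 11 forward through each operation:
  after op 1 (cut 9): 11 → 2
  after op 2 (in-shuffle): 2 → 5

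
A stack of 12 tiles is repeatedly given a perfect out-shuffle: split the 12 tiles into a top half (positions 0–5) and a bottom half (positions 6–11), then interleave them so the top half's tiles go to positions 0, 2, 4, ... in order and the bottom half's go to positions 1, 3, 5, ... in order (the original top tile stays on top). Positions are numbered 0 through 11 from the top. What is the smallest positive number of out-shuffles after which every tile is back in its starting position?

The out-shuffle permutes the 12 positions with cycle lengths [1, 1, 10].
Every tile is home exactly when every cycle has completed a whole number of laps, i.e. after lcm(1, 10) = 10 out-shuffles.

10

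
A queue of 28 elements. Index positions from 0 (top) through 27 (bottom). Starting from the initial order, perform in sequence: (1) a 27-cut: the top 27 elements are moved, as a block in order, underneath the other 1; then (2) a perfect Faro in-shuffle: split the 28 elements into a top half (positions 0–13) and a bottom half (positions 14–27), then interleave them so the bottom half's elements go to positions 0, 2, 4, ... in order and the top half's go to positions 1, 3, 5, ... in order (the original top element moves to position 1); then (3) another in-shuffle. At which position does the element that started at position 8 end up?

10

Track the element from position 8 forward through each operation:
  after op 1 (cut 27): 8 → 9
  after op 2 (in-shuffle): 9 → 19
  after op 3 (in-shuffle): 19 → 10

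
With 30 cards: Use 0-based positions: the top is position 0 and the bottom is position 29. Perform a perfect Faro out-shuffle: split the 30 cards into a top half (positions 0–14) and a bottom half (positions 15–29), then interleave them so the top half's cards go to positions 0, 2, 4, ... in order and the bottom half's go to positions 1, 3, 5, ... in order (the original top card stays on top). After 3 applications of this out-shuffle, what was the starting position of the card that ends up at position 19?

Work backwards from position 19, undoing one out-shuffle at a time:
19 ← 24 ← 12 ← 6
So the card now at position 19 started at position 6.

6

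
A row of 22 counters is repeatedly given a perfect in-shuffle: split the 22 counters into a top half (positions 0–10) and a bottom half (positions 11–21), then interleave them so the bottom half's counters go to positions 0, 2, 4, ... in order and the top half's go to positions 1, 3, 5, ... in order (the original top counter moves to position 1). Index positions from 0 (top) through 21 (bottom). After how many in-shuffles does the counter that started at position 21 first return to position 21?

Follow position 21 under repeated in-shuffles:
21 → 20 → 18 → 14 → 6 → 13 → 4 → 9 → 19 → 16 → 10 → 21
It first returns after 11 in-shuffles.

11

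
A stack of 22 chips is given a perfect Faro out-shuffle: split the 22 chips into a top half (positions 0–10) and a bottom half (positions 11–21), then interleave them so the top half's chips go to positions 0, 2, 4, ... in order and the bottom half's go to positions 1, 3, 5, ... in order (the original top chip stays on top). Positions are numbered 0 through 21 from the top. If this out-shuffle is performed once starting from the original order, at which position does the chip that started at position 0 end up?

Position 0 is a fixed point of every out-shuffle, so the chip never moves.

0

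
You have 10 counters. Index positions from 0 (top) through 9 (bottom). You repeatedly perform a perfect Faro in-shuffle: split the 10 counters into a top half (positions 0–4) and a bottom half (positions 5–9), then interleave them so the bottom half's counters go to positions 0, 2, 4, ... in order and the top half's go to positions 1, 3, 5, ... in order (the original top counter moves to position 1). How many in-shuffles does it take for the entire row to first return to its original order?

The in-shuffle permutes the 10 positions with cycle lengths [10].
Every counter is home exactly when every cycle has completed a whole number of laps, i.e. after lcm(10) = 10 in-shuffles.

10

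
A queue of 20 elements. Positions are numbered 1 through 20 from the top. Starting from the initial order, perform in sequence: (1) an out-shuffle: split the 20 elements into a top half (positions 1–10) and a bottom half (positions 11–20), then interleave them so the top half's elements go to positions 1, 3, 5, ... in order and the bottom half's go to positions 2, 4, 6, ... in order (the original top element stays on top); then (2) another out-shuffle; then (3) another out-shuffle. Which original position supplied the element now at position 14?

5

Undo the operations in reverse order, starting from position 14:
  undo op 3 (out-shuffle, from bottom half): 14 ← 17
  undo op 2 (out-shuffle, from top half): 17 ← 9
  undo op 1 (out-shuffle, from top half): 9 ← 5
So the element at position 14 came from original position 5.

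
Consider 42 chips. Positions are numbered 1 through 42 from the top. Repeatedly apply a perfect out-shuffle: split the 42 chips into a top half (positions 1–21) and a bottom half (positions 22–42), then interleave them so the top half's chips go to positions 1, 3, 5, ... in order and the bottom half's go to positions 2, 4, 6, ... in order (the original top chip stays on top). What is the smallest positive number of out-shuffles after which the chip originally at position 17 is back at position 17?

20

Follow position 17 under repeated out-shuffles:
17 → 33 → 24 → 6 → 11 → 21 → 41 → 40 → 38 → 34 → 26 → 10 → 19 → 37 → 32 → 22 → 2 → 3 → 5 → 9 → 17
It first returns after 20 out-shuffles.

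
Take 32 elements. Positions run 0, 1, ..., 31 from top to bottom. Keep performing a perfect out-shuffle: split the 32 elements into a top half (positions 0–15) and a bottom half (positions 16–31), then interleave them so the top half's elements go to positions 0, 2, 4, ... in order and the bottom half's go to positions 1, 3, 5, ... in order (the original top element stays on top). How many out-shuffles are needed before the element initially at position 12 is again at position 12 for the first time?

5

Follow position 12 under repeated out-shuffles:
12 → 24 → 17 → 3 → 6 → 12
It first returns after 5 out-shuffles.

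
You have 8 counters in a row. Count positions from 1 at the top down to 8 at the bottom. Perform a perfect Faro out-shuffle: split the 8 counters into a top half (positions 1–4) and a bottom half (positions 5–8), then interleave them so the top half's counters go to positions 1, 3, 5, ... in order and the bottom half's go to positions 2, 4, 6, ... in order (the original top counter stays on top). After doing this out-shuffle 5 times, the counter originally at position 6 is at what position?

7

Track the counter's position through each out-shuffle:
6 → 4 → 7 → 6 → 4 → 7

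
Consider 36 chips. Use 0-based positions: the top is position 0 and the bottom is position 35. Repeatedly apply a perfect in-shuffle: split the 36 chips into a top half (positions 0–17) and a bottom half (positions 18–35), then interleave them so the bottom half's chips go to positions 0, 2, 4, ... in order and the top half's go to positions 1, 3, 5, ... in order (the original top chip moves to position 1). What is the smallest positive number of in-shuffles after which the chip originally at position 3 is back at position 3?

Follow position 3 under repeated in-shuffles:
3 → 7 → 15 → 31 → 26 → 16 → 33 → 30 → ... → 3 (length 36)
It first returns after 36 in-shuffles.

36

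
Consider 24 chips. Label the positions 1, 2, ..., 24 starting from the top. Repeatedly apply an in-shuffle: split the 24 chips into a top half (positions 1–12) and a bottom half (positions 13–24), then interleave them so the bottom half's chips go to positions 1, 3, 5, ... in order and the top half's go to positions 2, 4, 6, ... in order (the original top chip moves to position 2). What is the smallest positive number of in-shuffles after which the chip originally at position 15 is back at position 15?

Follow position 15 under repeated in-shuffles:
15 → 5 → 10 → 20 → 15
It first returns after 4 in-shuffles.

4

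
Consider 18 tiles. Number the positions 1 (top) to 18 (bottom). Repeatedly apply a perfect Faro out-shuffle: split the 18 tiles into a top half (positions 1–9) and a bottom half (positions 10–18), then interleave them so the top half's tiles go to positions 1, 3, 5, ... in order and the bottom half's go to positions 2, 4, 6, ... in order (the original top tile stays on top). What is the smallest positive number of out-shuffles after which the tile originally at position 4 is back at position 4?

8

Follow position 4 under repeated out-shuffles:
4 → 7 → 13 → 8 → 15 → 12 → 6 → 11 → 4
It first returns after 8 out-shuffles.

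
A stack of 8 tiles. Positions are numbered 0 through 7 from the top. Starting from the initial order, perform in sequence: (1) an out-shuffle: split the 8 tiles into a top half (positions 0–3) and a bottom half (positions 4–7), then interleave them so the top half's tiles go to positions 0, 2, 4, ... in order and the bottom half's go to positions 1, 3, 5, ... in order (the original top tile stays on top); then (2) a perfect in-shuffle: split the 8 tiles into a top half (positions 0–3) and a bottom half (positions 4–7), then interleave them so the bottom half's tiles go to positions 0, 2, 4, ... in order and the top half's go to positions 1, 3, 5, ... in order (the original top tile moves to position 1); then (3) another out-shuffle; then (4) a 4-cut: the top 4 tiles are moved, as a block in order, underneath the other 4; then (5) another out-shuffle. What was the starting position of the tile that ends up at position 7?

Undo the operations in reverse order, starting from position 7:
  undo op 5 (out-shuffle, from bottom half): 7 ← 7
  undo op 4 (cut 4): 7 ← 3
  undo op 3 (out-shuffle, from bottom half): 3 ← 5
  undo op 2 (in-shuffle, from top half): 5 ← 2
  undo op 1 (out-shuffle, from top half): 2 ← 1
So the tile at position 7 came from original position 1.

1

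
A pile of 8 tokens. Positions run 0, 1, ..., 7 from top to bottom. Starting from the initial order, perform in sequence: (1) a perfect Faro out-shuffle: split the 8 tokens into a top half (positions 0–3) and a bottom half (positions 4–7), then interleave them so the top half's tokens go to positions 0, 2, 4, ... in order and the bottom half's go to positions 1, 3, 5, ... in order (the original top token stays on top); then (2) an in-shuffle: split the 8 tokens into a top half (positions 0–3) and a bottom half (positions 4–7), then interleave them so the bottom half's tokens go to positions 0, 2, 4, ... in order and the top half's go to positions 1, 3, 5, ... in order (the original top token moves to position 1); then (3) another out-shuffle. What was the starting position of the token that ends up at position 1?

Undo the operations in reverse order, starting from position 1:
  undo op 3 (out-shuffle, from bottom half): 1 ← 4
  undo op 2 (in-shuffle, from bottom half): 4 ← 6
  undo op 1 (out-shuffle, from top half): 6 ← 3
So the token at position 1 came from original position 3.

3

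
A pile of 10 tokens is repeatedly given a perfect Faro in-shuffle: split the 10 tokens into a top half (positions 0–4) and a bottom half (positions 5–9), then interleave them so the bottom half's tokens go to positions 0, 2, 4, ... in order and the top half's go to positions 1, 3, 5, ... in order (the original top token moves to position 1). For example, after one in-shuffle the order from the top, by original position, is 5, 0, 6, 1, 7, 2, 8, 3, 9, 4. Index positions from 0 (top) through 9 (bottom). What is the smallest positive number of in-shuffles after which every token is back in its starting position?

10

The in-shuffle permutes the 10 positions with cycle lengths [10].
Every token is home exactly when every cycle has completed a whole number of laps, i.e. after lcm(10) = 10 in-shuffles.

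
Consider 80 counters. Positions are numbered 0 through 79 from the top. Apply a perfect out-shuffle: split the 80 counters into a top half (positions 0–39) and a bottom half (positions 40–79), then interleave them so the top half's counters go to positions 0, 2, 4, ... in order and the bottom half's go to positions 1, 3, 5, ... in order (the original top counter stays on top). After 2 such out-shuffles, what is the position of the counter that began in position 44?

18

Track the counter's position through each out-shuffle:
44 → 9 → 18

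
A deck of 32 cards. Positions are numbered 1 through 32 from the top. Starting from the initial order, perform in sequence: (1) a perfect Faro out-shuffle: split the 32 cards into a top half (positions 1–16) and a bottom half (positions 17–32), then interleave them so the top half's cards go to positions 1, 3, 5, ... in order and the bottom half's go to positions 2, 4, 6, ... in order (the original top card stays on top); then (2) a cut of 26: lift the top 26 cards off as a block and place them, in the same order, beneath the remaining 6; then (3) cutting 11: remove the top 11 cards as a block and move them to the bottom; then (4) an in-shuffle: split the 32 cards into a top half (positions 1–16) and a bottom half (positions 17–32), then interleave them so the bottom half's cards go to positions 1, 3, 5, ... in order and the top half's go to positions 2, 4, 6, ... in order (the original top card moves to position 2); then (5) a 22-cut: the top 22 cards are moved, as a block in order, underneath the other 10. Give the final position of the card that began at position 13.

17

Track the card from position 13 forward through each operation:
  after op 1 (out-shuffle): 13 → 25
  after op 2 (cut 26): 25 → 31
  after op 3 (cut 11): 31 → 20
  after op 4 (in-shuffle): 20 → 7
  after op 5 (cut 22): 7 → 17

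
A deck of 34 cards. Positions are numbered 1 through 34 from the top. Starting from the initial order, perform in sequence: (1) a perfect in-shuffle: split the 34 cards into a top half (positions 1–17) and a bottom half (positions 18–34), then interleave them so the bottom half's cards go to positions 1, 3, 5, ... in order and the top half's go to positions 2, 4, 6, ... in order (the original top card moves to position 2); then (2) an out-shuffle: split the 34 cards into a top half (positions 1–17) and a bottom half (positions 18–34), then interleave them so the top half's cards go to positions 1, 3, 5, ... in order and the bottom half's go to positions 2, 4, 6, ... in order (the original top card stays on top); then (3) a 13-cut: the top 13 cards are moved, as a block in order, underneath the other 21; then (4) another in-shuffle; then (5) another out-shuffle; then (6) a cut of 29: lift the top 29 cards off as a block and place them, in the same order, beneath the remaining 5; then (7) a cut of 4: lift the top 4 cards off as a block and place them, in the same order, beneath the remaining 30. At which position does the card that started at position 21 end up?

Track the card from position 21 forward through each operation:
  after op 1 (in-shuffle): 21 → 7
  after op 2 (out-shuffle): 7 → 13
  after op 3 (cut 13): 13 → 34
  after op 4 (in-shuffle): 34 → 33
  after op 5 (out-shuffle): 33 → 32
  after op 6 (cut 29): 32 → 3
  after op 7 (cut 4): 3 → 33

33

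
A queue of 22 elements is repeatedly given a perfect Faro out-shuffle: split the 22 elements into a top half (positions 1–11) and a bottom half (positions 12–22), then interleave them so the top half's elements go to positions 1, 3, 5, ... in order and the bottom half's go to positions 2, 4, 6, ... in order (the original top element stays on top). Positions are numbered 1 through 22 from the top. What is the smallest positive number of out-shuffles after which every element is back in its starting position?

6

The out-shuffle permutes the 22 positions with cycle lengths [1, 1, 2, 3, 3, 6, 6].
Every element is home exactly when every cycle has completed a whole number of laps, i.e. after lcm(1, 2, 3, 6) = 6 out-shuffles.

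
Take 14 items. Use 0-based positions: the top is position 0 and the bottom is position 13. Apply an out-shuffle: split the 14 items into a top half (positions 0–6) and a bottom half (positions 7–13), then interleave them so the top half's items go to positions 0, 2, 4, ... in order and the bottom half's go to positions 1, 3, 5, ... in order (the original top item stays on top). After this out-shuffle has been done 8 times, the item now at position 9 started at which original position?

Work backwards from position 9, undoing one out-shuffle at a time:
9 ← 11 ← 12 ← 6 ← 3 ← 8 ← 4 ← 2 ← 1
So the item now at position 9 started at position 1.

1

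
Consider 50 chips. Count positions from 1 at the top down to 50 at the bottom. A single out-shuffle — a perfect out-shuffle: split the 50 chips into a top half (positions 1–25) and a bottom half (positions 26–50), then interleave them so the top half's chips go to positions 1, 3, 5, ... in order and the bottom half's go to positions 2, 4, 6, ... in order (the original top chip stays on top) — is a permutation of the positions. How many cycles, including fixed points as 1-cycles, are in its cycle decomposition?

6

Trace each unvisited position around until it returns:
(1) (2 3 5 9 17 33 ... len 21) (4 7 13 25 49 48 ... len 21) (8 15 29) (22 43 36) (50)
6 cycles in total.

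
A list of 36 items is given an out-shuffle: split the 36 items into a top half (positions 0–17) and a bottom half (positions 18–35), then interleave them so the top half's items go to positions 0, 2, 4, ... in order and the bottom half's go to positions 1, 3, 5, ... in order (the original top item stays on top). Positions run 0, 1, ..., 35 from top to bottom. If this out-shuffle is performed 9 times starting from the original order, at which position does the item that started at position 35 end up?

Position 35 is a fixed point of every out-shuffle, so the item never moves.

35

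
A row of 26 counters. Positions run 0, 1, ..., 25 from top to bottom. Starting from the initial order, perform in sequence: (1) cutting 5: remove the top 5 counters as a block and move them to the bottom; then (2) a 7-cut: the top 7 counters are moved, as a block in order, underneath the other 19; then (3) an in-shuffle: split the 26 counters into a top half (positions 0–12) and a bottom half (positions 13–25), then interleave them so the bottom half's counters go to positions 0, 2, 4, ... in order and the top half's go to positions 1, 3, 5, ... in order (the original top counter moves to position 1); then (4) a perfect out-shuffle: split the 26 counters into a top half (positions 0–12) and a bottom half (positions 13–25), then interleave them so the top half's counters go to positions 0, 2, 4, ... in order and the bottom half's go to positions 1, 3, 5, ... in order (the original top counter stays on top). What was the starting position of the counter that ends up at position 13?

Undo the operations in reverse order, starting from position 13:
  undo op 4 (out-shuffle, from bottom half): 13 ← 19
  undo op 3 (in-shuffle, from top half): 19 ← 9
  undo op 2 (cut 7): 9 ← 16
  undo op 1 (cut 5): 16 ← 21
So the counter at position 13 came from original position 21.

21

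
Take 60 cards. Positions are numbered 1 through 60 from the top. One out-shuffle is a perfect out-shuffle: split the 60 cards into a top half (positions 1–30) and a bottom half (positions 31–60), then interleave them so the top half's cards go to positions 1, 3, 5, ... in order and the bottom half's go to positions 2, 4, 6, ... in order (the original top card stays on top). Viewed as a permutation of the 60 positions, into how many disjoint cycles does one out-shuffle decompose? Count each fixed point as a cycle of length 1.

3

Trace each unvisited position around until it returns:
(1) (2 3 5 9 17 33 ... len 58) (60)
3 cycles in total.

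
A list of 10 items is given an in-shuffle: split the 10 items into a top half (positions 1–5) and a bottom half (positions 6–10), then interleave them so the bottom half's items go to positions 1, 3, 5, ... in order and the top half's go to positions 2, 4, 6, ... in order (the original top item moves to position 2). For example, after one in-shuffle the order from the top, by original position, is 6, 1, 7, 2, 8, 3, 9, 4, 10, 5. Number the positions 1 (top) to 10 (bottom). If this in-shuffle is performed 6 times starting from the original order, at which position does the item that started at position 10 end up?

2

Track the item's position through each in-shuffle:
10 → 9 → 7 → 3 → 6 → 1 → 2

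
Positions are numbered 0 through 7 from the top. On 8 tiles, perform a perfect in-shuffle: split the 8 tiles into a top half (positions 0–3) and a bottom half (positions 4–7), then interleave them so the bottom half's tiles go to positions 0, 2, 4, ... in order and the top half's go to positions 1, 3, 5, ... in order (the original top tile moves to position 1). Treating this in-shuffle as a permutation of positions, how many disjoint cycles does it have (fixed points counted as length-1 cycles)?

Trace each unvisited position around until it returns:
(0 1 3 7 6 4) (2 5)
2 cycles in total.

2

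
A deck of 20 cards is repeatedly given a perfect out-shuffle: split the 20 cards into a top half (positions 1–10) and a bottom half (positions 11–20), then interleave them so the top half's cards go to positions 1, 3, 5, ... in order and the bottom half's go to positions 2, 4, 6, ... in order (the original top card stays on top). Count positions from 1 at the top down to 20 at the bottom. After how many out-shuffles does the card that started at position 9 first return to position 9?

Follow position 9 under repeated out-shuffles:
9 → 17 → 14 → 8 → 15 → 10 → 19 → 18 → 16 → 12 → 4 → 7 → 13 → 6 → 11 → 2 → 3 → 5 → 9
It first returns after 18 out-shuffles.

18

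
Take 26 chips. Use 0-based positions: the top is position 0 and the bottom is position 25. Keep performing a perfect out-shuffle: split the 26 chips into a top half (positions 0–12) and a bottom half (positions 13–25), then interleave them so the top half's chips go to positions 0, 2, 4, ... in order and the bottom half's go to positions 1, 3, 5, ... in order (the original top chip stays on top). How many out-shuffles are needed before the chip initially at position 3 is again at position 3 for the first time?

Follow position 3 under repeated out-shuffles:
3 → 6 → 12 → 24 → 23 → 21 → 17 → 9 → 18 → 11 → 22 → 19 → 13 → 1 → 2 → 4 → 8 → 16 → 7 → 14 → 3
It first returns after 20 out-shuffles.

20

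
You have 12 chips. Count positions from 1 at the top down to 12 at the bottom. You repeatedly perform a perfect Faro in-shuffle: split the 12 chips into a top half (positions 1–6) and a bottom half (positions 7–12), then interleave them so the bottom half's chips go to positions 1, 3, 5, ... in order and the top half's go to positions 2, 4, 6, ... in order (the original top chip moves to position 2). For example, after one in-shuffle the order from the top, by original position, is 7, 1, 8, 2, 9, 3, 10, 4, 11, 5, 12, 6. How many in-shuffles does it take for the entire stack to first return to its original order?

12

The in-shuffle permutes the 12 positions with cycle lengths [12].
Every chip is home exactly when every cycle has completed a whole number of laps, i.e. after lcm(12) = 12 in-shuffles.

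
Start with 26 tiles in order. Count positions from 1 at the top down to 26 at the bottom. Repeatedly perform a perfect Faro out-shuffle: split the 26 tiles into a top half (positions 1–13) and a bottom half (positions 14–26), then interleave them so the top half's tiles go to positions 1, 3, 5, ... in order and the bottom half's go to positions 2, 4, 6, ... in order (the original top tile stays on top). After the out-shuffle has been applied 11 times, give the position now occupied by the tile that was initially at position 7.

Track the tile's position through each out-shuffle:
7 → 13 → 25 → 24 → 22 → 18 → 10 → 19 → 12 → 23 → 20 → 14

14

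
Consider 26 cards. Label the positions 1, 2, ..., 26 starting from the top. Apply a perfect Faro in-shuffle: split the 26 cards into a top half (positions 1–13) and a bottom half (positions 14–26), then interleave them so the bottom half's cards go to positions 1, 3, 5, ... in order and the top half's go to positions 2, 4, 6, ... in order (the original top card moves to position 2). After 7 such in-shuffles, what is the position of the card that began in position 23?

1

Track the card's position through each in-shuffle:
23 → 19 → 11 → 22 → 17 → 7 → 14 → 1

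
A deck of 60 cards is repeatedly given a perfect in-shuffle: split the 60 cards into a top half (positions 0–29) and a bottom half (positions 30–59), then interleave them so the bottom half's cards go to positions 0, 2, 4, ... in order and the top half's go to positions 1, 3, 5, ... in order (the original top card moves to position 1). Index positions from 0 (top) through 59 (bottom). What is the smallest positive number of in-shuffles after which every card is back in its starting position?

The in-shuffle permutes the 60 positions with cycle lengths [60].
Every card is home exactly when every cycle has completed a whole number of laps, i.e. after lcm(60) = 60 in-shuffles.

60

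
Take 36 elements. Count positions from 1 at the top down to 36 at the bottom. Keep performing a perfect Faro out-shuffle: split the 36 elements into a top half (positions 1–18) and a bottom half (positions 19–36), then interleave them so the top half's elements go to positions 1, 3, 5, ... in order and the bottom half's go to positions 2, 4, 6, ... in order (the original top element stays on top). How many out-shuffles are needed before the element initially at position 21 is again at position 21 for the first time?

3

Follow position 21 under repeated out-shuffles:
21 → 6 → 11 → 21
It first returns after 3 out-shuffles.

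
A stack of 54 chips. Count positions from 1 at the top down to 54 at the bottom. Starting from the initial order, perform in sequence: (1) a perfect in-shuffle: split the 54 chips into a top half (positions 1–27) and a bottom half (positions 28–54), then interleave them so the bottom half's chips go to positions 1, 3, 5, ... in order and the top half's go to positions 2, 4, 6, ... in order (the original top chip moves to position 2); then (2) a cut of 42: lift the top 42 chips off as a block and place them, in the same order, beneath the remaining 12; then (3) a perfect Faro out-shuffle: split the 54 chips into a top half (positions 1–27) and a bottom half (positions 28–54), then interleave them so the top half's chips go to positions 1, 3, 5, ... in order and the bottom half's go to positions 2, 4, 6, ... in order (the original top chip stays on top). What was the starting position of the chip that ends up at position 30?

15

Undo the operations in reverse order, starting from position 30:
  undo op 3 (out-shuffle, from bottom half): 30 ← 42
  undo op 2 (cut 42): 42 ← 30
  undo op 1 (in-shuffle, from top half): 30 ← 15
So the chip at position 30 came from original position 15.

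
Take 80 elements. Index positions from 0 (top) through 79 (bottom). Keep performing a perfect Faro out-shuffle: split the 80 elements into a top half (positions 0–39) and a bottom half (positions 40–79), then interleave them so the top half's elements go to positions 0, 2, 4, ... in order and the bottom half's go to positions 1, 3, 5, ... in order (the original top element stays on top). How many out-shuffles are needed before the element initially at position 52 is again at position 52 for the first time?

39

Follow position 52 under repeated out-shuffles:
52 → 25 → 50 → 21 → 42 → 5 → 10 → 20 → ... → 52 (length 39)
It first returns after 39 out-shuffles.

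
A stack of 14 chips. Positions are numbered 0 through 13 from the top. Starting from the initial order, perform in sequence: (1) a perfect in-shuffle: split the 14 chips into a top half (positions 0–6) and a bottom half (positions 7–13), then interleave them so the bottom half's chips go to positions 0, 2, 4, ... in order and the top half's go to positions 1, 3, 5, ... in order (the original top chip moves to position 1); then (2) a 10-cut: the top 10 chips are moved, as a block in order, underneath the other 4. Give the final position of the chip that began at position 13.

2

Track the chip from position 13 forward through each operation:
  after op 1 (in-shuffle): 13 → 12
  after op 2 (cut 10): 12 → 2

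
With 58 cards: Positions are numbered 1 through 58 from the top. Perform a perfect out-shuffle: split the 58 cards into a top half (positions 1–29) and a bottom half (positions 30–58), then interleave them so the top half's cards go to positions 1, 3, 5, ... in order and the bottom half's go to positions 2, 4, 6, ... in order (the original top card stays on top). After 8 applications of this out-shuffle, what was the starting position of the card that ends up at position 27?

6

Work backwards from position 27, undoing one out-shuffle at a time:
27 ← 14 ← 36 ← 47 ← 24 ← 41 ← 21 ← 11 ← 6
So the card now at position 27 started at position 6.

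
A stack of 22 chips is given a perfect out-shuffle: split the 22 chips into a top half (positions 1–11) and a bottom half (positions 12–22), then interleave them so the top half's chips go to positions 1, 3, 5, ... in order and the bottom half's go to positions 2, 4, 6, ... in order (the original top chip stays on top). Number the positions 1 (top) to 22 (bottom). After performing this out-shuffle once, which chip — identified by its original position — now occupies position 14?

18

Work backwards from position 14, undoing one out-shuffle at a time:
14 ← 18
So the chip now at position 14 started at position 18.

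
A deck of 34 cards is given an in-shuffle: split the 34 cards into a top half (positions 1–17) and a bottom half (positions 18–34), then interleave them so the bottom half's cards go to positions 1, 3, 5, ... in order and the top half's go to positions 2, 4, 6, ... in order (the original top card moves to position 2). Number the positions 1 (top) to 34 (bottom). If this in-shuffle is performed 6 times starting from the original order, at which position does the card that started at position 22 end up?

Track the card's position through each in-shuffle:
22 → 9 → 18 → 1 → 2 → 4 → 8

8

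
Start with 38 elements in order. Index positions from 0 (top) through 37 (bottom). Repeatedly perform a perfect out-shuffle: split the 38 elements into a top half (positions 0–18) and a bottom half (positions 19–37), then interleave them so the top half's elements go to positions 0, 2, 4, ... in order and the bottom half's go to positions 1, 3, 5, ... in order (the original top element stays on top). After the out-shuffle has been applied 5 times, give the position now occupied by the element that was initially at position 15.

36

Track the element's position through each out-shuffle:
15 → 30 → 23 → 9 → 18 → 36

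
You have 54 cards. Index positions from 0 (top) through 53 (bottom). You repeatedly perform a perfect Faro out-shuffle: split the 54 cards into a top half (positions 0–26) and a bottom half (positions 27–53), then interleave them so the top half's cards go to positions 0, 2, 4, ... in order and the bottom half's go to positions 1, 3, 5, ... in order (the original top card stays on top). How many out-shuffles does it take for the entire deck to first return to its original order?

52

The out-shuffle permutes the 54 positions with cycle lengths [1, 1, 52].
Every card is home exactly when every cycle has completed a whole number of laps, i.e. after lcm(1, 52) = 52 out-shuffles.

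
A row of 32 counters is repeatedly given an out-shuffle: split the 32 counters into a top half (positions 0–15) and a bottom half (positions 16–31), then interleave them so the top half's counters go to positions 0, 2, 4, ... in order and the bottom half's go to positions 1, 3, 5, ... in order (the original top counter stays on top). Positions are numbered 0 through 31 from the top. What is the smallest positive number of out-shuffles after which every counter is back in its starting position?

5

The out-shuffle permutes the 32 positions with cycle lengths [1, 1, 5, 5, 5, 5, 5, 5].
Every counter is home exactly when every cycle has completed a whole number of laps, i.e. after lcm(1, 5) = 5 out-shuffles.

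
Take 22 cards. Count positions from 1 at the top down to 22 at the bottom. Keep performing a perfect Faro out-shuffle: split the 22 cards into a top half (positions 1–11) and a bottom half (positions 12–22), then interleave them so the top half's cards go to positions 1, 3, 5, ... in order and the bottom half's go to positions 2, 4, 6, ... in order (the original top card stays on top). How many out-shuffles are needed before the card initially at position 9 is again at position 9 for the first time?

6

Follow position 9 under repeated out-shuffles:
9 → 17 → 12 → 2 → 3 → 5 → 9
It first returns after 6 out-shuffles.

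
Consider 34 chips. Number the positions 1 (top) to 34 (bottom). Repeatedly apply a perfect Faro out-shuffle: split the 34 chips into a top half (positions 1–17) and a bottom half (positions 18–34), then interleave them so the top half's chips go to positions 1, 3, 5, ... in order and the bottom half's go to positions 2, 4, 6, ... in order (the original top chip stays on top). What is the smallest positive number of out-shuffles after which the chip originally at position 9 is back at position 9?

Follow position 9 under repeated out-shuffles:
9 → 17 → 33 → 32 → 30 → 26 → 18 → 2 → 3 → 5 → 9
It first returns after 10 out-shuffles.

10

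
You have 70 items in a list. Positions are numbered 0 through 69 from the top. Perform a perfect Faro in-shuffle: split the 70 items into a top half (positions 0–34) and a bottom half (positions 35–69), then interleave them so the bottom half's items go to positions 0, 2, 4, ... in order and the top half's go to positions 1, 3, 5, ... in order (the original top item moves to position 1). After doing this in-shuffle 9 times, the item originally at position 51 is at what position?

Track the item's position through each in-shuffle:
51 → 32 → 65 → 60 → 50 → 30 → 61 → 52 → 34 → 69

69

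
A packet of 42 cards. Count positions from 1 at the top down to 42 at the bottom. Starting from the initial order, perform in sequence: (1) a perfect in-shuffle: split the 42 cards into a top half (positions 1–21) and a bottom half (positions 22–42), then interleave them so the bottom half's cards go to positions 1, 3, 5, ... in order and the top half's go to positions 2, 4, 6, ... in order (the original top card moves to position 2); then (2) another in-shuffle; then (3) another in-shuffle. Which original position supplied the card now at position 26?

14

Undo the operations in reverse order, starting from position 26:
  undo op 3 (in-shuffle, from top half): 26 ← 13
  undo op 2 (in-shuffle, from bottom half): 13 ← 28
  undo op 1 (in-shuffle, from top half): 28 ← 14
So the card at position 26 came from original position 14.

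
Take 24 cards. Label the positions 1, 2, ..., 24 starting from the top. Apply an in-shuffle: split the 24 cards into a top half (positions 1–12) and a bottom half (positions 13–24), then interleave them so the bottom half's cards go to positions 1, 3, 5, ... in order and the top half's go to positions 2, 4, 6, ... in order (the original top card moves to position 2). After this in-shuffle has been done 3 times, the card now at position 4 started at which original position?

Work backwards from position 4, undoing one in-shuffle at a time:
4 ← 2 ← 1 ← 13
So the card now at position 4 started at position 13.

13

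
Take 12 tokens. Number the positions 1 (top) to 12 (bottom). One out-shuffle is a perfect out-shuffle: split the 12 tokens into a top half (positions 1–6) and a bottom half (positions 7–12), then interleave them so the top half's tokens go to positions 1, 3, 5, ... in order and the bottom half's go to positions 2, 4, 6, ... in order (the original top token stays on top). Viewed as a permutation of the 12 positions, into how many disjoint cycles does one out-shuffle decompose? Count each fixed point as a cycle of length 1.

Trace each unvisited position around until it returns:
(1) (2 3 5 9 6 11 10 8 4 7) (12)
3 cycles in total.

3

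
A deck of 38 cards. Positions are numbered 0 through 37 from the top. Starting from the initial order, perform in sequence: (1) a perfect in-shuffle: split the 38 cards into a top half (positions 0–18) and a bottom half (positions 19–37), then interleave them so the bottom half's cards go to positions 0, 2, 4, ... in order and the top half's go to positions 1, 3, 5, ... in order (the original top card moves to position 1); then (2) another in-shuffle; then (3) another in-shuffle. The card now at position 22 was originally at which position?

Undo the operations in reverse order, starting from position 22:
  undo op 3 (in-shuffle, from bottom half): 22 ← 30
  undo op 2 (in-shuffle, from bottom half): 30 ← 34
  undo op 1 (in-shuffle, from bottom half): 34 ← 36
So the card at position 22 came from original position 36.

36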